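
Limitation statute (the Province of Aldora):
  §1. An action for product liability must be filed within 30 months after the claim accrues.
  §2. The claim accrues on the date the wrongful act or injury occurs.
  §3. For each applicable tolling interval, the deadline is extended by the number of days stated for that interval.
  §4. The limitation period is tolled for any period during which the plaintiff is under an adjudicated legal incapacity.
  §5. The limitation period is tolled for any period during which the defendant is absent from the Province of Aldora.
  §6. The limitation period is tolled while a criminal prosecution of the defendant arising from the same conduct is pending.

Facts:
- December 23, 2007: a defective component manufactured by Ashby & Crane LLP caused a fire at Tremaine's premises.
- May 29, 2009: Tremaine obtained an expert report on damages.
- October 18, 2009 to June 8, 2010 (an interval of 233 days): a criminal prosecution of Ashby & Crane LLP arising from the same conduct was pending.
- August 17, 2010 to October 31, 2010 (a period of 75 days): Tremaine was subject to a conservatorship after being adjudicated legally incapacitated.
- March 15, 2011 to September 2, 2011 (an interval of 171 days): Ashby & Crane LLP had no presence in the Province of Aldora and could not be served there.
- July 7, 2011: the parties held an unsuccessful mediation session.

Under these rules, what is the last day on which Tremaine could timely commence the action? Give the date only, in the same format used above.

The limitation period began to run on December 23, 2007.
30 months from December 23, 2007 is June 23, 2010.
The period was tolled for 233 days by the pending criminal prosecution (October 18, 2009 to June 8, 2010), pushing the deadline to February 11, 2011.
The period was tolled for 75 days by the plaintiff's legal incapacity (August 17, 2010 to October 31, 2010), pushing the deadline to April 27, 2011.
The period was tolled for 171 days by the defendant's absence from the jurisdiction (March 15, 2011 to September 2, 2011), pushing the deadline to October 15, 2011.
Nothing else in the chronology tolls or restarts the period.

October 15, 2011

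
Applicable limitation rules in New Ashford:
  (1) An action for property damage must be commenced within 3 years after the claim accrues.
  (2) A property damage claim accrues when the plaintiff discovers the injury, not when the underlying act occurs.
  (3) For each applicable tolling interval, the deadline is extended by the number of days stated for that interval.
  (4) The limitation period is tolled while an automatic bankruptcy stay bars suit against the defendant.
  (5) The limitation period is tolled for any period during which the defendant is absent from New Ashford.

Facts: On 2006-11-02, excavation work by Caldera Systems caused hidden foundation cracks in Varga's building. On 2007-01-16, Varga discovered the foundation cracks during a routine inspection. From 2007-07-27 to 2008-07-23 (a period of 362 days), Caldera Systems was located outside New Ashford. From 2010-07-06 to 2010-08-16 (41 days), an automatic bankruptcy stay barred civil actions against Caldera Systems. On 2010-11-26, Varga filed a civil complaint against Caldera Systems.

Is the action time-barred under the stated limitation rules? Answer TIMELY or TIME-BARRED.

Under the discovery rule, the claim accrued on 2007-01-16, when Varga discovered the injury — not on the 2006-11-02 date of the underlying act.
Adding the 3 years base period to 2007-01-16 gives a deadline of 2010-01-16, before any tolling.
Because the defendant's absence from the jurisdiction ran from 2007-07-27 to 2008-07-23, the deadline is extended by 362 days to 2011-01-13.
The automatic bankruptcy stay from 2010-07-06 to 2010-08-16 tolled the period for 41 days, extending the deadline to 2011-02-23.
Varga filed on 2010-11-26, before the 2011-02-23 deadline, so the action is timely.

TIMELY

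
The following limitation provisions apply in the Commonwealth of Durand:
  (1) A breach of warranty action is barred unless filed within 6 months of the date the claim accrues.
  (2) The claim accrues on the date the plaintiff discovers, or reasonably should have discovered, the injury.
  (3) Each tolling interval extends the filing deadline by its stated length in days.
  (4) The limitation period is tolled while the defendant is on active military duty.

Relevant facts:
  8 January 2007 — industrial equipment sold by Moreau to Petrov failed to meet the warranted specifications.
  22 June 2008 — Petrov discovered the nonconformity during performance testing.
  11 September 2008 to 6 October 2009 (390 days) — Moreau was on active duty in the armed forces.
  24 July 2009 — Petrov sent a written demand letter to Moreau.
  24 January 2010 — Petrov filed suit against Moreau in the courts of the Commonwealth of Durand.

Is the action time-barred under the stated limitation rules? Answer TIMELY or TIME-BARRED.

Under the discovery rule, the claim accrued on 22 June 2008, when Petrov discovered the injury — not on the 8 January 2007 date of the underlying act.
The untolled deadline — 6 months after 22 June 2008 — is 22 December 2008.
The defendant's active military service from 11 September 2008 to 6 October 2009 tolled the period for 390 days, extending the deadline to 16 January 2010.
None of the other events listed affects the running of the period under the stated rules.
Filing on 24 January 2010 missed the 16 January 2010 deadline — the action is time-barred.

TIME-BARRED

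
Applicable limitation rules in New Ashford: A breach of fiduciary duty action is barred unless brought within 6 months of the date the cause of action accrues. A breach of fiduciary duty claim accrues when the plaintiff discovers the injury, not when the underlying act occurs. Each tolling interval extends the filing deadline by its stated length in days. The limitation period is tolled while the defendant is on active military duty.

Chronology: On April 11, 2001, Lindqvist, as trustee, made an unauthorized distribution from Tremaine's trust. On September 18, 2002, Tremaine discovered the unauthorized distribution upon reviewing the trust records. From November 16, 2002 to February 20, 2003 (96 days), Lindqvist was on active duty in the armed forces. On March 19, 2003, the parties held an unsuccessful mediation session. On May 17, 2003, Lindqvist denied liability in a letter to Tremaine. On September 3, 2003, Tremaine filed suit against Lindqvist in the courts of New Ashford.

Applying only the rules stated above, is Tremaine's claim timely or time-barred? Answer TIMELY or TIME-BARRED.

TIME-BARRED

Under the discovery rule, the claim accrued on September 18, 2002, when Tremaine discovered the injury — not on the April 11, 2001 date of the underlying act.
6 months from September 18, 2002 is March 18, 2003.
The period was tolled for 96 days by the defendant's active military service (November 16, 2002 to February 20, 2003), pushing the deadline to June 22, 2003.
Nothing else in the chronology tolls or restarts the period.
Filing on September 3, 2003 missed the June 22, 2003 deadline — the action is time-barred.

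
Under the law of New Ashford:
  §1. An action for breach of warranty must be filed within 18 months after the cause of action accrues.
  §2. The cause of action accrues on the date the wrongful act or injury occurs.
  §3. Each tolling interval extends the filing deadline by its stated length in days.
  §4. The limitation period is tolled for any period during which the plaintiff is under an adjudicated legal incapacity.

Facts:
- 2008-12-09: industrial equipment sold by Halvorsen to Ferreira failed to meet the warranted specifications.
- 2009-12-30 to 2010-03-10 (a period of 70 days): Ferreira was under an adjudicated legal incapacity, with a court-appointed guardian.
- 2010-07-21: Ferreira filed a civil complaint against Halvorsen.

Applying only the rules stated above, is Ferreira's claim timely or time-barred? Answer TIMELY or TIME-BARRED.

The limitation period began to run on 2008-12-09.
Adding the 18 months base period to 2008-12-09 gives a deadline of 2010-06-09, before any tolling.
The period was tolled for 70 days by the plaintiff's legal incapacity (2009-12-30 to 2010-03-10), pushing the deadline to 2010-08-18.
Filing on 2010-07-21 beat the 2010-08-18 deadline — the action is timely.

TIMELY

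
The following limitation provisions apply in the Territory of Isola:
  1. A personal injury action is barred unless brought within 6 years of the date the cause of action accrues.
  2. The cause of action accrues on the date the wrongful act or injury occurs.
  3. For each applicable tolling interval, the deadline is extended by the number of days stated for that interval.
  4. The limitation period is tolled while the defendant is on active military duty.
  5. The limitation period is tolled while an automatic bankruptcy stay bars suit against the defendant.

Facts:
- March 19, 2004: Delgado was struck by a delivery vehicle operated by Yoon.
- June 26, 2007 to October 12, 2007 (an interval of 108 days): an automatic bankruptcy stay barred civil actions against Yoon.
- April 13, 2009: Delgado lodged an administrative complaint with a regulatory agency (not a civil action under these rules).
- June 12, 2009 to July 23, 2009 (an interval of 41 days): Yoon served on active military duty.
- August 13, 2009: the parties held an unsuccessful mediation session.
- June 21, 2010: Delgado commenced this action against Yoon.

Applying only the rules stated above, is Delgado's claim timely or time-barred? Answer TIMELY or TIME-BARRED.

TIMELY

The claim accrued on March 19, 2004, when the wrongful act occurred.
Adding the 6 years base period to March 19, 2004 gives a deadline of March 19, 2010, before any tolling.
The period was tolled for 108 days by the automatic bankruptcy stay (June 26, 2007 to October 12, 2007), pushing the deadline to July 5, 2010.
Because the defendant's active military service ran from June 12, 2009 to July 23, 2009, the deadline is extended by 41 days to August 15, 2010.
None of the other events listed affects the running of the period under the stated rules.
The June 21, 2010 filing precedes the August 15, 2010 deadline; the claim is timely.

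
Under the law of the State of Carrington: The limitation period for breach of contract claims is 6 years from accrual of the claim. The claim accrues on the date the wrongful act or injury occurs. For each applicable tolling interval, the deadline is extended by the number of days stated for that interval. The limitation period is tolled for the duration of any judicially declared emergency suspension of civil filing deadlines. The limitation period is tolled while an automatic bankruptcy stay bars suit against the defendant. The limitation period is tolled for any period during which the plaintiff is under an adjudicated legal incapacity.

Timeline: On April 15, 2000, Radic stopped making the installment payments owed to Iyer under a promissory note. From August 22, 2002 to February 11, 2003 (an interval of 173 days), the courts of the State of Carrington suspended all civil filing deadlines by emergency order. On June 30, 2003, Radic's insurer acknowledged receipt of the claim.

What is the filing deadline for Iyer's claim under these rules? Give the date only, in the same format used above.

The claim accrued on April 15, 2000, the date of the act.
Adding the 6 years base period to April 15, 2000 gives a deadline of April 15, 2006, before any tolling.
The emergency suspension of filing deadlines from August 22, 2002 to February 11, 2003 tolled the period for 173 days, extending the deadline to October 5, 2006.
None of the other events listed affects the running of the period under the stated rules.

October 5, 2006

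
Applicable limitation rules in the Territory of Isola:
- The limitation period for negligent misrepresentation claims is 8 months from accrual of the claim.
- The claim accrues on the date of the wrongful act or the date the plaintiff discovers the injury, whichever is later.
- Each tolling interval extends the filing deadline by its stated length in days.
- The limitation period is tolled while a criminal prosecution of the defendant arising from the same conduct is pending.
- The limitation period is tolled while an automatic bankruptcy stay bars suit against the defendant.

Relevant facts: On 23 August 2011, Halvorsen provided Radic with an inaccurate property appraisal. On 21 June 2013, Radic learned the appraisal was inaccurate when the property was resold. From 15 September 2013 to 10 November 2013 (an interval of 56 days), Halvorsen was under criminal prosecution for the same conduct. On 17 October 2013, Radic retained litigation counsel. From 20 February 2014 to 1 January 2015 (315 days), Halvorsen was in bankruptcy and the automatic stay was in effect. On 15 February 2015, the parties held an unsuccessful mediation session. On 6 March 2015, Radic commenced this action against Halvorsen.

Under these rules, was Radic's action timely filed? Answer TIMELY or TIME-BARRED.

Taking the later of the act (23 August 2011) and discovery (21 June 2013), the claim accrued on 21 June 2013.
Adding the 8 months base period to 21 June 2013 gives a deadline of 21 February 2014, before any tolling.
The period was tolled for 56 days by the pending criminal prosecution (15 September 2013 to 10 November 2013), pushing the deadline to 18 April 2014.
The period was tolled for 315 days by the automatic bankruptcy stay (20 February 2014 to 1 January 2015), pushing the deadline to 27 February 2015.
Nothing else in the chronology tolls or restarts the period.
Radic filed on 6 March 2015, after the 27 February 2015 deadline, so the action is time-barred.

TIME-BARRED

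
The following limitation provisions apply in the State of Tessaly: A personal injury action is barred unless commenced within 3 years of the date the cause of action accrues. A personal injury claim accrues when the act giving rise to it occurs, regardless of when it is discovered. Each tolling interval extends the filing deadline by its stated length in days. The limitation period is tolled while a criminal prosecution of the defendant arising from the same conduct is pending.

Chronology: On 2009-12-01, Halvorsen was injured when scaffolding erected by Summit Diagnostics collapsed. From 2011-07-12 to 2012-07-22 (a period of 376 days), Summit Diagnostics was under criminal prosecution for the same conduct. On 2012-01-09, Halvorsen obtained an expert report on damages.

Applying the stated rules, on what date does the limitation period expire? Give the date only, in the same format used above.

2013-12-12

The claim accrued on 2009-12-01, when the wrongful act occurred.
Adding the 3 years base period to 2009-12-01 gives a deadline of 2012-12-01, before any tolling.
The period was tolled for 376 days by the pending criminal prosecution (2011-07-12 to 2012-07-22), pushing the deadline to 2013-12-12.
The other events in the timeline have no effect on the limitation period under the stated rules.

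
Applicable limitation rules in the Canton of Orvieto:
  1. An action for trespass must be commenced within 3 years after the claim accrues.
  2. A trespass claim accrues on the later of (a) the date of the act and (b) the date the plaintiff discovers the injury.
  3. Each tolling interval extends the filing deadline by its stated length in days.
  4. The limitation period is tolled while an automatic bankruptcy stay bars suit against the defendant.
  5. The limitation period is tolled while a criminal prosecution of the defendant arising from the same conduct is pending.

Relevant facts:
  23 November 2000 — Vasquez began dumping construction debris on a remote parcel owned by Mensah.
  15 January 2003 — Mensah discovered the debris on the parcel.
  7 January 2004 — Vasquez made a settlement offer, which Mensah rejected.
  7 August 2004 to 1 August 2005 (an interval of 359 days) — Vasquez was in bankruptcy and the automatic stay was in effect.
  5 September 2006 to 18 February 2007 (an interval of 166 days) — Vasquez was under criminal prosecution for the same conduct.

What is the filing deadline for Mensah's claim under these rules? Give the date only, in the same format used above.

Because discovery on 15 January 2003 post-dates the 23 November 2000 act, accrual under the later-of rule falls on 15 January 2003.
Adding the 3 years base period to 15 January 2003 gives a deadline of 15 January 2006, before any tolling.
Because the automatic bankruptcy stay ran from 7 August 2004 to 1 August 2005, the deadline is extended by 359 days to 9 January 2007.
The pending criminal prosecution from 5 September 2006 to 18 February 2007 tolled the period for 166 days, extending the deadline to 24 June 2007.
The other events in the timeline have no effect on the limitation period under the stated rules.

24 June 2007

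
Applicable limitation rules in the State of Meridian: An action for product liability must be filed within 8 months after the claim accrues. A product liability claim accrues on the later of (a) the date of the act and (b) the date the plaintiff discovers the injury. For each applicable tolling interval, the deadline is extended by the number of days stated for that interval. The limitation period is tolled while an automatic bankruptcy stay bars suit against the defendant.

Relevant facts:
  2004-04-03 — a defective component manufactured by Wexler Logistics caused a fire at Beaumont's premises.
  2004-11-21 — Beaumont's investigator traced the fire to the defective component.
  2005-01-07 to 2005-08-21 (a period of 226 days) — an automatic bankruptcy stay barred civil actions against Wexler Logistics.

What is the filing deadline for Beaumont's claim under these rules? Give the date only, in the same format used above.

The claim accrued on 2004-11-21 — the later of the 2004-04-03 act and the 2004-11-21 discovery.
8 months from 2004-11-21 is 2005-07-21.
Because the automatic bankruptcy stay ran from 2005-01-07 to 2005-08-21, the deadline is extended by 226 days to 2006-03-04.

2006-03-04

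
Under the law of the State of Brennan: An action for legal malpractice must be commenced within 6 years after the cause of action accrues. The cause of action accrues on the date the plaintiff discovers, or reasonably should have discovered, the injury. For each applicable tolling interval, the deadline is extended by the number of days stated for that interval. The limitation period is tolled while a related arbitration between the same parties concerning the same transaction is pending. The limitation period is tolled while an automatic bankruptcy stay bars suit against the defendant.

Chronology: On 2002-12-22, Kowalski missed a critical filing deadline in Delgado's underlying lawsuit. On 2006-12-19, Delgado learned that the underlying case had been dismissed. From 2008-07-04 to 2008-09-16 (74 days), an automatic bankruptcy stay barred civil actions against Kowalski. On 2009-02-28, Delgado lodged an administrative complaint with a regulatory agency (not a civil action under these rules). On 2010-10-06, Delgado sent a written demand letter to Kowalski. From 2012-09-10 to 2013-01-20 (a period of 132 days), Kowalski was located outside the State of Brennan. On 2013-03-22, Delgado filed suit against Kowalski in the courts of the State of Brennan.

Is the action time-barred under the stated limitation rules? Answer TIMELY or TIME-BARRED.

Under the discovery rule, the claim accrued on 2006-12-19, when Delgado discovered the injury — not on the 2002-12-22 date of the underlying act.
6 years from 2006-12-19 is 2012-12-19.
The automatic bankruptcy stay from 2008-07-04 to 2008-09-16 tolled the period for 74 days, extending the deadline to 2013-03-03.
Although the defendant's absence ran from 2012-09-10 to 2013-01-20, the stated rules do not make that a tolling event, so it is disregarded.
The other events in the timeline have no effect on the limitation period under the stated rules.
Delgado filed on 2013-03-22, after the 2013-03-03 deadline, so the action is time-barred.

TIME-BARRED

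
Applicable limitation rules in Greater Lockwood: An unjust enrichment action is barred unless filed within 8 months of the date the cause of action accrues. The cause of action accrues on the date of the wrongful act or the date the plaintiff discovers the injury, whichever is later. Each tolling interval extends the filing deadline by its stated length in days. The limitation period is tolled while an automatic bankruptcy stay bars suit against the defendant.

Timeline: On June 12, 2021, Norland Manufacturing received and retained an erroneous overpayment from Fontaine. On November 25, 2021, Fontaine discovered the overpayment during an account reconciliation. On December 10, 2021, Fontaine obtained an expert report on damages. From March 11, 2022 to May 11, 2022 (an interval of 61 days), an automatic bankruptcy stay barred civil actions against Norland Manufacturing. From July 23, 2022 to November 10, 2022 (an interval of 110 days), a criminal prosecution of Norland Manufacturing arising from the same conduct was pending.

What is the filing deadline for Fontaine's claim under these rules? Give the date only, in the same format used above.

Because discovery on November 25, 2021 post-dates the June 12, 2021 act, accrual under the later-of rule falls on November 25, 2021.
8 months from November 25, 2021 is July 25, 2022.
The automatic bankruptcy stay from March 11, 2022 to May 11, 2022 tolled the period for 61 days, extending the deadline to September 24, 2022.
The pending criminal prosecution from July 23, 2022 to November 10, 2022 does not toll the period, because no stated rule makes a criminal prosecution a tolling event.
The other events in the timeline have no effect on the limitation period under the stated rules.

September 24, 2022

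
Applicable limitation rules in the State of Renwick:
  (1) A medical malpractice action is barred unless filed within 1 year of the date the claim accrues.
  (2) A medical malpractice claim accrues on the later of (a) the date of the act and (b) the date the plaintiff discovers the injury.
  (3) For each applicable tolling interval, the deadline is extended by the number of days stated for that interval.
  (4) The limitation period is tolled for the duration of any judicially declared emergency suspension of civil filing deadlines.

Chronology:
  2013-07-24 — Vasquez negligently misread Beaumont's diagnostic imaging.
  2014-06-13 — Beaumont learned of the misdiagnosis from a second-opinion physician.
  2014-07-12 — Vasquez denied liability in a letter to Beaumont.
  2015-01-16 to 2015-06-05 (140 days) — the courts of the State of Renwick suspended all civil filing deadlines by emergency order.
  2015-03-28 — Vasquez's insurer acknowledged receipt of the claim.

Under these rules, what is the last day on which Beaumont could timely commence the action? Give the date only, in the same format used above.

2015-10-31

The claim accrued on 2014-06-13 — the later of the 2013-07-24 act and the 2014-06-13 discovery.
The untolled deadline — 1 year after 2014-06-13 — is 2015-06-13.
The emergency suspension of filing deadlines from 2015-01-16 to 2015-06-05 tolled the period for 140 days, extending the deadline to 2015-10-31.
None of the other events listed affects the running of the period under the stated rules.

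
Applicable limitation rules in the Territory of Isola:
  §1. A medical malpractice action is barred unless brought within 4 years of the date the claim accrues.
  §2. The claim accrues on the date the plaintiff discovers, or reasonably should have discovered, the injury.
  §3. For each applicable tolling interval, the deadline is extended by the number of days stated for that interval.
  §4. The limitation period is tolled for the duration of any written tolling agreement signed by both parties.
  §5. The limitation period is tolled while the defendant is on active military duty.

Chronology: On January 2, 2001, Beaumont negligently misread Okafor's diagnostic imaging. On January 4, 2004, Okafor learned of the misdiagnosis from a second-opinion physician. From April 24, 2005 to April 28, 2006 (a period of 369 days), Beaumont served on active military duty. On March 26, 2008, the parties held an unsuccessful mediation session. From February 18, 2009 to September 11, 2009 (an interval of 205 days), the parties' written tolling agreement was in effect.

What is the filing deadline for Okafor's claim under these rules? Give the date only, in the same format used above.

January 7, 2009

The claim did not accrue until Okafor discovered the injury on January 4, 2004; the January 2, 2001 act date does not start the clock under the stated rule.
Adding the 4 years base period to January 4, 2004 gives a deadline of January 4, 2008, before any tolling.
Because the defendant's active military service ran from April 24, 2005 to April 28, 2006, the deadline is extended by 369 days to January 7, 2009.
The written tolling agreement from February 18, 2009 to September 11, 2009 began after the period had already run on January 7, 2009, so it has no tolling effect.
Nothing else in the chronology tolls or restarts the period.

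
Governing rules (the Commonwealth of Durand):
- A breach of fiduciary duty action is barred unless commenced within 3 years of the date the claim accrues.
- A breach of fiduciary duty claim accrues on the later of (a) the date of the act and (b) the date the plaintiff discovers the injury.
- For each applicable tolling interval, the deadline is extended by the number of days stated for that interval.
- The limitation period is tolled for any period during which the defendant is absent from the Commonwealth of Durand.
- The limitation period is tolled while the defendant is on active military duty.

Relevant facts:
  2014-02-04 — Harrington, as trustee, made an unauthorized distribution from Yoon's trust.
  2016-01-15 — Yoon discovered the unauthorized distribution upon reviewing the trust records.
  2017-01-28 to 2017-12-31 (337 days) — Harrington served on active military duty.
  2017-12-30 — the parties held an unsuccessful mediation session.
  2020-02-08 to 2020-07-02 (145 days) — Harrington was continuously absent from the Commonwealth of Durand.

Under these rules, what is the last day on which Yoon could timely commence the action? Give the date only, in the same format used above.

Because discovery on 2016-01-15 post-dates the 2014-02-04 act, accrual under the later-of rule falls on 2016-01-15.
3 years from 2016-01-15 is 2019-01-15.
The period was tolled for 337 days by the defendant's active military service (2017-01-28 to 2017-12-31), pushing the deadline to 2019-12-18.
The defendant's absence from the jurisdiction starting 2020-02-08 came too late — the period had run on 2019-12-18 — and so does not extend the deadline.
The other events in the timeline have no effect on the limitation period under the stated rules.

2019-12-18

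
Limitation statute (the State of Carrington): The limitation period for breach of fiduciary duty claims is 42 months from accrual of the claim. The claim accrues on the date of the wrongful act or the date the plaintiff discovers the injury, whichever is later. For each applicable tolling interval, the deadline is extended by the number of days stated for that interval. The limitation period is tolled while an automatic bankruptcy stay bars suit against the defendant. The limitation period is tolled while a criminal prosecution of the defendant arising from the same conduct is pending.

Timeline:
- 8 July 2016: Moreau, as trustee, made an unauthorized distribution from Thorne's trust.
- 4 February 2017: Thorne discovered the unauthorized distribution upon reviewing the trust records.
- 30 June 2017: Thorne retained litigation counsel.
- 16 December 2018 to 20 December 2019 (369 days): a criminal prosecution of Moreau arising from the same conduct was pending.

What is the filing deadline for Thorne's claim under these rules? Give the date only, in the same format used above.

8 August 2021

Taking the later of the act (8 July 2016) and discovery (4 February 2017), the claim accrued on 4 February 2017.
42 months from 4 February 2017 is 4 August 2020.
The pending criminal prosecution from 16 December 2018 to 20 December 2019 tolled the period for 369 days, extending the deadline to 8 August 2021.
None of the other events listed affects the running of the period under the stated rules.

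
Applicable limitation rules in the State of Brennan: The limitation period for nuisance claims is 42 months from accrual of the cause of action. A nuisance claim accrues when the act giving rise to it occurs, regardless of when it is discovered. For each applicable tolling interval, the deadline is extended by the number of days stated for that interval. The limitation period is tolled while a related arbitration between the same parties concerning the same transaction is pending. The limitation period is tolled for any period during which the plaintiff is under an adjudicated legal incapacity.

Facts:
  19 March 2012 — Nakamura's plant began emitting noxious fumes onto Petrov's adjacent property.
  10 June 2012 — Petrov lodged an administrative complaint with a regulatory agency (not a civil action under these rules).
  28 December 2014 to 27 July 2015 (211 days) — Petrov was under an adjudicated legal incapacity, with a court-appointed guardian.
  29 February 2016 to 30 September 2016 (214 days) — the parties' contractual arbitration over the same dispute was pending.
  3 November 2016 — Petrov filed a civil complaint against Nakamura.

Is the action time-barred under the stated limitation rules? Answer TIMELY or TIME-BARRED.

TIMELY

The limitation period began to run on 19 March 2012.
42 months from 19 March 2012 is 19 September 2015.
Because the plaintiff's legal incapacity ran from 28 December 2014 to 27 July 2015, the deadline is extended by 211 days to 17 April 2016.
The pending related arbitration from 29 February 2016 to 30 September 2016 tolled the period for 214 days, extending the deadline to 17 November 2016.
Nothing else in the chronology tolls or restarts the period.
Filing on 3 November 2016 beat the 17 November 2016 deadline — the action is timely.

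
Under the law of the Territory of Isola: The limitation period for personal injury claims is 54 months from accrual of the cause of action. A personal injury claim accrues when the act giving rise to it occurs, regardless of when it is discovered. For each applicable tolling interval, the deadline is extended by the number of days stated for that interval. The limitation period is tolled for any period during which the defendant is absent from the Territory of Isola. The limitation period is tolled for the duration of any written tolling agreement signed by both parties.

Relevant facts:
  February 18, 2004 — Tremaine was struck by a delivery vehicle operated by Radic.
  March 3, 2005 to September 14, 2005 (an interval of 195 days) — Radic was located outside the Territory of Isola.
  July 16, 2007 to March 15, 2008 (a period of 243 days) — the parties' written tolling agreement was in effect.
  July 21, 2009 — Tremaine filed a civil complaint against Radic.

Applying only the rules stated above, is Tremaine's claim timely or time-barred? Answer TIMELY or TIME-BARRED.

The claim accrued on February 18, 2004, when the wrongful act occurred.
54 months from February 18, 2004 is August 18, 2008.
Because the defendant's absence from the jurisdiction ran from March 3, 2005 to September 14, 2005, the deadline is extended by 195 days to March 1, 2009.
Because the written tolling agreement ran from July 16, 2007 to March 15, 2008, the deadline is extended by 243 days to October 30, 2009.
Filing on July 21, 2009 beat the October 30, 2009 deadline — the action is timely.

TIMELY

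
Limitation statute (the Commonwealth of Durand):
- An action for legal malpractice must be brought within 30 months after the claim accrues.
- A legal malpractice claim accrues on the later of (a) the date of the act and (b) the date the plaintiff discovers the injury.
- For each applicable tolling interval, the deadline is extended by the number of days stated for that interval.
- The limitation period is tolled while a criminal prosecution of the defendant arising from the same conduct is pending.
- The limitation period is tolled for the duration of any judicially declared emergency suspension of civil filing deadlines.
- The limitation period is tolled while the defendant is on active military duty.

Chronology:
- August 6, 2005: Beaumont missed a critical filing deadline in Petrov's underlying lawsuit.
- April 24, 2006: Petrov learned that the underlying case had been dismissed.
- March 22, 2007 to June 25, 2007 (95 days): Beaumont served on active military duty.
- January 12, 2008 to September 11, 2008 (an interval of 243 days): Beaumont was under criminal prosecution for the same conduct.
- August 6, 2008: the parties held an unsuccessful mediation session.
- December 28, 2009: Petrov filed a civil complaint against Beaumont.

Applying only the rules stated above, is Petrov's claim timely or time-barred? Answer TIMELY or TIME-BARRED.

TIME-BARRED

The claim accrued on April 24, 2006 — the later of the August 6, 2005 act and the April 24, 2006 discovery.
The untolled deadline — 30 months after April 24, 2006 — is October 24, 2008.
Because the defendant's active military service ran from March 22, 2007 to June 25, 2007, the deadline is extended by 95 days to January 27, 2009.
The period was tolled for 243 days by the pending criminal prosecution (January 12, 2008 to September 11, 2008), pushing the deadline to September 27, 2009.
None of the other events listed affects the running of the period under the stated rules.
The December 28, 2009 filing falls after the September 27, 2009 deadline; the claim is time-barred.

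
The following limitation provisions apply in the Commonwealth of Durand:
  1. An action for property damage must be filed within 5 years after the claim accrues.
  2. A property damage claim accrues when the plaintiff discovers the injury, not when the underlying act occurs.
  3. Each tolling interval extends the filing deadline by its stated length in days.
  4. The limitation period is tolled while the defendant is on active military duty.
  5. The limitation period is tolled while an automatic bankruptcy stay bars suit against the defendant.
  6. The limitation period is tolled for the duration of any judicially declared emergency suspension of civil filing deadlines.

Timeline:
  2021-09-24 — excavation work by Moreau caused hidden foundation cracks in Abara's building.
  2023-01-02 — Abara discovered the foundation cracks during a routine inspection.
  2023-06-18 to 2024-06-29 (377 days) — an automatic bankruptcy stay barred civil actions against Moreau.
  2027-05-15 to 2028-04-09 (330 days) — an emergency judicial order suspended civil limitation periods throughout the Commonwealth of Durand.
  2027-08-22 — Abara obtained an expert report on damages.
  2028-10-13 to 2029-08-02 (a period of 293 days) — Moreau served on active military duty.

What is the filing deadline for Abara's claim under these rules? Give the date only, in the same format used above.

Accrual is tied to discovery, so the period began on 2023-01-02 rather than on 2021-09-24 when the act occurred.
5 years from 2023-01-02 is 2028-01-02.
The period was tolled for 377 days by the automatic bankruptcy stay (2023-06-18 to 2024-06-29), pushing the deadline to 2029-01-13.
The emergency suspension of filing deadlines from 2027-05-15 to 2028-04-09 tolled the period for 330 days, extending the deadline to 2029-12-09.
Because the defendant's active military service ran from 2028-10-13 to 2029-08-02, the deadline is extended by 293 days to 2030-09-28.
None of the other events listed affects the running of the period under the stated rules.

2030-09-28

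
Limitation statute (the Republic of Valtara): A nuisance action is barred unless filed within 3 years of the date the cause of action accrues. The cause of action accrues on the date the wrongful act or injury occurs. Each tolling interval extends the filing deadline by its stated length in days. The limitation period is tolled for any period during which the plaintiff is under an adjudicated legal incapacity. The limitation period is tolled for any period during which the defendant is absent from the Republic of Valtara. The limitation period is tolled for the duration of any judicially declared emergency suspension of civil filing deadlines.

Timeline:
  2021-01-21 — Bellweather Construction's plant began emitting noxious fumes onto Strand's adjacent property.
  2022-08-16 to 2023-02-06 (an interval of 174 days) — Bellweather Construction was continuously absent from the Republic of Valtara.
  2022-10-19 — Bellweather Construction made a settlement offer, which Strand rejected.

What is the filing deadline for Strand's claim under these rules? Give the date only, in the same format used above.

2024-07-13

The limitation period began to run on 2021-01-21.
Adding the 3 years base period to 2021-01-21 gives a deadline of 2024-01-21, before any tolling.
The defendant's absence from the jurisdiction from 2022-08-16 to 2023-02-06 tolled the period for 174 days, extending the deadline to 2024-07-13.
None of the other events listed affects the running of the period under the stated rules.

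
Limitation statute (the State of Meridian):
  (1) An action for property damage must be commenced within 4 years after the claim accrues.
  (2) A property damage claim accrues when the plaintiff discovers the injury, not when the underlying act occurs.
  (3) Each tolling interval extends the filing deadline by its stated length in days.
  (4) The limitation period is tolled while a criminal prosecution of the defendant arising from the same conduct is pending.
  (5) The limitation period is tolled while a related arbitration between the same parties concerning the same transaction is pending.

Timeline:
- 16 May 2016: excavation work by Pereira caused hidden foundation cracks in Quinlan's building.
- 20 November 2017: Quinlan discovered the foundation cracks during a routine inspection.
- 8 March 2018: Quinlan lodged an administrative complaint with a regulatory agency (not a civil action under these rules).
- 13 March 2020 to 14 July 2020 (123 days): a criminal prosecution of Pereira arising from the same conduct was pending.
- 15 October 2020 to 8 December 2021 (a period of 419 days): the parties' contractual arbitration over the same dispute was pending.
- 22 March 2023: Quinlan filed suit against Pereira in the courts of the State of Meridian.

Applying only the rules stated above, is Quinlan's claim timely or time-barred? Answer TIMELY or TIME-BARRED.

TIMELY

Under the discovery rule, the claim accrued on 20 November 2017, when Quinlan discovered the injury — not on the 16 May 2016 date of the underlying act.
The untolled deadline — 4 years after 20 November 2017 — is 20 November 2021.
The period was tolled for 123 days by the pending criminal prosecution (13 March 2020 to 14 July 2020), pushing the deadline to 23 March 2022.
The pending related arbitration from 15 October 2020 to 8 December 2021 tolled the period for 419 days, extending the deadline to 16 May 2023.
None of the other events listed affects the running of the period under the stated rules.
Quinlan filed on 22 March 2023, before the 16 May 2023 deadline, so the action is timely.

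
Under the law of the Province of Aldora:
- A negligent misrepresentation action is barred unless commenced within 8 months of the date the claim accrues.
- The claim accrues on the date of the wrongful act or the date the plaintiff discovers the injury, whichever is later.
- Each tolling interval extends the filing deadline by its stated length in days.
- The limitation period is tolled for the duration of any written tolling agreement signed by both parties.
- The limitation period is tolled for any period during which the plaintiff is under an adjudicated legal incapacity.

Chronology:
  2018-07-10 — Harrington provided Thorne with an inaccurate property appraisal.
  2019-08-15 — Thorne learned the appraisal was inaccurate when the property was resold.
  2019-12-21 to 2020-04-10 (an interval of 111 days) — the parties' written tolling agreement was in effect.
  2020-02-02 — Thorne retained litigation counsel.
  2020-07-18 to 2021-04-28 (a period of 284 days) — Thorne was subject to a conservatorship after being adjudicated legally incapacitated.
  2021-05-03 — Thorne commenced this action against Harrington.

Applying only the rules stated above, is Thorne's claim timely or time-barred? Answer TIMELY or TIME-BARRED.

Taking the later of the act (2018-07-10) and discovery (2019-08-15), the claim accrued on 2019-08-15.
8 months from 2019-08-15 is 2020-04-15.
The period was tolled for 111 days by the written tolling agreement (2019-12-21 to 2020-04-10), pushing the deadline to 2020-08-04.
The plaintiff's legal incapacity from 2020-07-18 to 2021-04-28 tolled the period for 284 days, extending the deadline to 2021-05-15.
Nothing else in the chronology tolls or restarts the period.
The 2021-05-03 filing precedes the 2021-05-15 deadline; the claim is timely.

TIMELY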